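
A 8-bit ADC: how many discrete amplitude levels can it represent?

2^8 = 256.

256 levels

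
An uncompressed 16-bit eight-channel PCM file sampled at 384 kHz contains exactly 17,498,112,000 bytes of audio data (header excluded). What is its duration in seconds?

Byte rate = 384,000 × 2 × 8 = 6,144,000 bytes/s.
Duration = 17,498,112,000 / 6,144,000 = 2,848 s.

2,848 seconds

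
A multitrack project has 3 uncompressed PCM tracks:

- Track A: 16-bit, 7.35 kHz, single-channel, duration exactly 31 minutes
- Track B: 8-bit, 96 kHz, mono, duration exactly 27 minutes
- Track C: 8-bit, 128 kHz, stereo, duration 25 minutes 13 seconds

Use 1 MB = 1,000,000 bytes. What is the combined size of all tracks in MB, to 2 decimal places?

Track A: exactly 31 minutes = 1,860 s; 7,350 × 1,860 × 2 × 1 = 27,342,000 bytes.
Track B: exactly 27 minutes = 1,620 s; 96,000 × 1,620 × 1 × 1 = 155,520,000 bytes.
Track C: 25 minutes 13 seconds = 1,513 s; 128,000 × 1,513 × 1 × 2 = 387,328,000 bytes.
Total = 570,190,000 bytes = 570.19 MB.

570.19 MB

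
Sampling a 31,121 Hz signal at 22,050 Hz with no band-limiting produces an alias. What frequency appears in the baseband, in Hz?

9,071 Hz

Nyquist = 22,050/2 = 11,025 Hz; 31,121 Hz exceeds it.
Alias = |31,121 − 1×22,050| = |31,121 − 22,050| = 9,071 Hz.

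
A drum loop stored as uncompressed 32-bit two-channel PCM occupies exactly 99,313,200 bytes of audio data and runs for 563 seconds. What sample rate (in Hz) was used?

22,050 Hz

Bytes = sample_rate × seconds × bytes_per_sample × channels.
sample_rate = 99,313,200 / (563 × 4 × 2) = 99,313,200 / 4,504 = 22,050 Hz.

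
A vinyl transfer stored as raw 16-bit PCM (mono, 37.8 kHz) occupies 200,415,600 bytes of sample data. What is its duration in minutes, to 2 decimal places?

Byte rate = 37,800 × 2 × 1 = 75,600 bytes/s.
Duration = 200,415,600 / 75,600 = 2,651 s.
2,651 s / 60 = 44.18 minutes.

44.18 minutes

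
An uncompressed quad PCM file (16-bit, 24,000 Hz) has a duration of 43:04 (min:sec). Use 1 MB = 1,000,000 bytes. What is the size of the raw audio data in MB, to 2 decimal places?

Duration = 43:04 (min:sec) = 2,584 s.
Bytes = 24,000 samples/s × 2,584 s × 2 bytes/sample × 4 ch = 496,128,000 bytes.
496,128,000 / 1,000,000 = 496.13 MB.

496.13 MB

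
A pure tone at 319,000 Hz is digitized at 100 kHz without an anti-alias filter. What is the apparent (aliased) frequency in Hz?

19,000 Hz

Nyquist = 100,000/2 = 50,000 Hz; 319,000 Hz exceeds it.
Alias = |319,000 − 3×100,000| = |319,000 − 300,000| = 19,000 Hz.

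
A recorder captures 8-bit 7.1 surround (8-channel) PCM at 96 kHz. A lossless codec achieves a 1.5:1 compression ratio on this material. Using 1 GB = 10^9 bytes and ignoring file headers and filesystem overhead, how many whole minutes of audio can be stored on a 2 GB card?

65 minutes

Uncompressed byte rate = 96,000 × 1 × 8 = 768,000 bytes/s.
After 1.5:1 compression, effective rate ≈ 512000 bytes/s.
Capacity = 2 × 1,000,000,000 = 2,000,000,000 bytes.
2,000,000,000 / effective rate ≈ 3906.25 s → 65 minutes.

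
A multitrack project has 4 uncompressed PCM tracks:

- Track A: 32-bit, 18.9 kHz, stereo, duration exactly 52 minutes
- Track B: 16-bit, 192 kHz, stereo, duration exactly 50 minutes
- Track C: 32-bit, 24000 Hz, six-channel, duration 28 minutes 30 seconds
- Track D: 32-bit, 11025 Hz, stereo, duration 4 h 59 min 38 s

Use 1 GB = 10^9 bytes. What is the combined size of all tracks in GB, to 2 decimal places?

Track A: exactly 52 minutes = 3,120 s; 18,900 × 3,120 × 4 × 2 = 471,744,000 bytes.
Track B: exactly 50 minutes = 3,000 s; 192,000 × 3,000 × 2 × 2 = 2,304,000,000 bytes.
Track C: 28 minutes 30 seconds = 1,710 s; 24,000 × 1,710 × 4 × 6 = 984,960,000 bytes.
Track D: 4 h 59 min 38 s = 17,978 s; 11,025 × 17,978 × 4 × 2 = 1,585,659,600 bytes.
Total = 5,346,363,600 bytes = 5.35 GB.

5.35 GB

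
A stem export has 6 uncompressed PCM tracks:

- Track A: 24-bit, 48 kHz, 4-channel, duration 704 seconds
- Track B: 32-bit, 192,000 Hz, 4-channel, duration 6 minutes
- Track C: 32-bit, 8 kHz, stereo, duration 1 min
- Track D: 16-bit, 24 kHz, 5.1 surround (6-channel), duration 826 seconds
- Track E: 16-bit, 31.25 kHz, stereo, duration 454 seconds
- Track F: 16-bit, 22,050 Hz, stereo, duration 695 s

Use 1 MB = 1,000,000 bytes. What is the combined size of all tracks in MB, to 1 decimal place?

1871.2 MB

Track A: 48,000 × 704 × 3 × 4 = 405,504,000 bytes.
Track B: 6 minutes = 360 s; 192,000 × 360 × 4 × 4 = 1,105,920,000 bytes.
Track C: 1 min = 60 s; 8,000 × 60 × 4 × 2 = 3,840,000 bytes.
Track D: 24,000 × 826 × 2 × 6 = 237,888,000 bytes.
Track E: 31,250 × 454 × 2 × 2 = 56,750,000 bytes.
Track F: 22,050 × 695 × 2 × 2 = 61,299,000 bytes.
Total = 1,871,201,000 bytes = 1871.2 MB.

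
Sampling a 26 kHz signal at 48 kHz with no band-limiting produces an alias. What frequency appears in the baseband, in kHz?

22 kHz

Nyquist = 48,000/2 = 24,000 Hz; 26,000 Hz exceeds it.
Alias = |26,000 − 1×48,000| = |26,000 − 48,000| = 22,000 Hz = 22 kHz.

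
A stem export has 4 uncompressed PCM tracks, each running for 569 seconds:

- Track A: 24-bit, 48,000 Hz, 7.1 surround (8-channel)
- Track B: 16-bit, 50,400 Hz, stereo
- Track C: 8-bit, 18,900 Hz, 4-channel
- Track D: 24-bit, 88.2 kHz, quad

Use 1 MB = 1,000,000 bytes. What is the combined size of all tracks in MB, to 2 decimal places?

1415.44 MB

Track A: 48,000 × 569 × 3 × 8 = 655,488,000 bytes.
Track B: 50,400 × 569 × 2 × 2 = 114,710,400 bytes.
Track C: 18,900 × 569 × 1 × 4 = 43,016,400 bytes.
Track D: 88,200 × 569 × 3 × 4 = 602,229,600 bytes.
Total = 1,415,444,400 bytes = 1415.44 MB.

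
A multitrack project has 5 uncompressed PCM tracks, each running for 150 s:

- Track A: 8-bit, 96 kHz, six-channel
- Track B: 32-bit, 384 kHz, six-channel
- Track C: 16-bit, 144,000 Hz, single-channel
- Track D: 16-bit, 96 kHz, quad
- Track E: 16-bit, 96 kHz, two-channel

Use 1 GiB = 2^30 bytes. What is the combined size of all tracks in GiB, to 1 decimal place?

Track A: 96,000 × 150 × 1 × 6 = 86,400,000 bytes.
Track B: 384,000 × 150 × 4 × 6 = 1,382,400,000 bytes.
Track C: 144,000 × 150 × 2 × 1 = 43,200,000 bytes.
Track D: 96,000 × 150 × 2 × 4 = 115,200,000 bytes.
Track E: 96,000 × 150 × 2 × 2 = 57,600,000 bytes.
Total = 1,684,800,000 bytes = 1.6 GiB.

1.6 GiB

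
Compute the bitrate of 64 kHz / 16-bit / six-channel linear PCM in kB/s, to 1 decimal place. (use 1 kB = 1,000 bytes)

Bit rate = 64,000 × 16 × 6 = 6,144,000 bits/s.
6,144,000 / 8 = 768,000 B/s = 768.0 kB/s.

768.0 kB/s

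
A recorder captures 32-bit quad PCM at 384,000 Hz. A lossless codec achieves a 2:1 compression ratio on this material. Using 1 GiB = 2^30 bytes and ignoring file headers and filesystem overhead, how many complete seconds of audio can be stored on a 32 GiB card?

Uncompressed byte rate = 384,000 × 4 × 4 = 6,144,000 bytes/s.
After 2:1 compression, effective rate ≈ 3072000 bytes/s.
Capacity = 32 × 1,073,741,824 = 34,359,738,368 bytes.
34,359,738,368 / effective rate ≈ 11184.81 s → 11,184 seconds.

11,184 seconds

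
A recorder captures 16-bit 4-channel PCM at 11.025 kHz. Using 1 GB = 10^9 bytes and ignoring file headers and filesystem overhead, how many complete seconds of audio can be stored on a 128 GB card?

1,451,247 seconds

Uncompressed byte rate = 11,025 × 2 × 4 = 88,200 bytes/s.
Capacity = 128 × 1,000,000,000 = 128,000,000,000 bytes.
128,000,000,000 / 88,200 ≈ 1451247.17 s → 1,451,247 seconds.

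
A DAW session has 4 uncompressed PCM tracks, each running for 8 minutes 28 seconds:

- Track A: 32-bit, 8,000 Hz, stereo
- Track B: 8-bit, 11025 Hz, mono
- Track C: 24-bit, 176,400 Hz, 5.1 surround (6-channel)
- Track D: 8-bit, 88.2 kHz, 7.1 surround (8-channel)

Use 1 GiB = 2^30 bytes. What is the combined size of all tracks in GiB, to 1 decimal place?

8 minutes 28 seconds = 508 s.
Track A: 8,000 × 508 × 4 × 2 = 32,512,000 bytes.
Track B: 11,025 × 508 × 1 × 1 = 5,600,700 bytes.
Track C: 176,400 × 508 × 3 × 6 = 1,613,001,600 bytes.
Track D: 88,200 × 508 × 1 × 8 = 358,444,800 bytes.
Total = 2,009,559,100 bytes = 1.9 GiB.

1.9 GiB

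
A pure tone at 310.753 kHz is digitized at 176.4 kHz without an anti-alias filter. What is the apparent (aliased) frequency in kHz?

Nyquist = 176,400/2 = 88,200 Hz; 310,753 Hz exceeds it.
Alias = |310,753 − 2×176,400| = |310,753 − 352,800| = 42,047 Hz = 42.047 kHz.

42.047 kHz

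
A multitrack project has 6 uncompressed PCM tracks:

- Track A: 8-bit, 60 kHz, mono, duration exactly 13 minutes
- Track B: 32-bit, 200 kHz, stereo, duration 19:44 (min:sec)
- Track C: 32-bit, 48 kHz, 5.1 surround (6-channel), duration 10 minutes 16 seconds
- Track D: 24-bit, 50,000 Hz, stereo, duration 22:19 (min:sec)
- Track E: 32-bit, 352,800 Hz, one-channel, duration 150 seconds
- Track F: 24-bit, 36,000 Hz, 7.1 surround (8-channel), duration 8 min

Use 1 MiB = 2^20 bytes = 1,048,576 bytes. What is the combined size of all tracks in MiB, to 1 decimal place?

3508.5 MiB

Track A: exactly 13 minutes = 780 s; 60,000 × 780 × 1 × 1 = 46,800,000 bytes.
Track B: 19:44 (min:sec) = 1,184 s; 200,000 × 1,184 × 4 × 2 = 1,894,400,000 bytes.
Track C: 10 minutes 16 seconds = 616 s; 48,000 × 616 × 4 × 6 = 709,632,000 bytes.
Track D: 22:19 (min:sec) = 1,339 s; 50,000 × 1,339 × 3 × 2 = 401,700,000 bytes.
Track E: 352,800 × 150 × 4 × 1 = 211,680,000 bytes.
Track F: 8 min = 480 s; 36,000 × 480 × 3 × 8 = 414,720,000 bytes.
Total = 3,678,932,000 bytes = 3508.5 MiB.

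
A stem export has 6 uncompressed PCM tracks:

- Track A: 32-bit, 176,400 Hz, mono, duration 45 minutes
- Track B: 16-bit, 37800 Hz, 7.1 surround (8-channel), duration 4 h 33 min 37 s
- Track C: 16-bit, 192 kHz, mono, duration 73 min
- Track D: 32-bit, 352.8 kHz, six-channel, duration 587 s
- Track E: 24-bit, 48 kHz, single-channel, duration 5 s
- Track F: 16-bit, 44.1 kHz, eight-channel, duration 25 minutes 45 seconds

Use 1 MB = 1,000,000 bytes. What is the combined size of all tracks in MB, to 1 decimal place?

Track A: 45 minutes = 2,700 s; 176,400 × 2,700 × 4 × 1 = 1,905,120,000 bytes.
Track B: 4 h 33 min 37 s = 16,417 s; 37,800 × 16,417 × 2 × 8 = 9,929,001,600 bytes.
Track C: 73 min = 4,380 s; 192,000 × 4,380 × 2 × 1 = 1,681,920,000 bytes.
Track D: 352,800 × 587 × 4 × 6 = 4,970,246,400 bytes.
Track E: 48,000 × 5 × 3 × 1 = 720,000 bytes.
Track F: 25 minutes 45 seconds = 1,545 s; 44,100 × 1,545 × 2 × 8 = 1,090,152,000 bytes.
Total = 19,577,160,000 bytes = 19577.2 MB.

19577.2 MB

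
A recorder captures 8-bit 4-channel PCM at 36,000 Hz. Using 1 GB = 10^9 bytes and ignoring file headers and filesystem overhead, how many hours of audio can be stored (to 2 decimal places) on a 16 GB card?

30.86 hours

Uncompressed byte rate = 36,000 × 1 × 4 = 144,000 bytes/s.
Capacity = 16 × 1,000,000,000 = 16,000,000,000 bytes.
16,000,000,000 / 144,000 ≈ 111111.11 s → 30.86 hours.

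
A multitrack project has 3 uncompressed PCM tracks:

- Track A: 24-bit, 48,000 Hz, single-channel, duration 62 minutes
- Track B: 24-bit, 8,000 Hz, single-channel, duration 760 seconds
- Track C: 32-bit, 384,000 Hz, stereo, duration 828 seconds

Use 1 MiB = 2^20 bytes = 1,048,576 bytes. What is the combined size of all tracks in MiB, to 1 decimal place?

Track A: 62 minutes = 3,720 s; 48,000 × 3,720 × 3 × 1 = 535,680,000 bytes.
Track B: 8,000 × 760 × 3 × 1 = 18,240,000 bytes.
Track C: 384,000 × 828 × 4 × 2 = 2,543,616,000 bytes.
Total = 3,097,536,000 bytes = 2954.0 MiB.

2954.0 MiB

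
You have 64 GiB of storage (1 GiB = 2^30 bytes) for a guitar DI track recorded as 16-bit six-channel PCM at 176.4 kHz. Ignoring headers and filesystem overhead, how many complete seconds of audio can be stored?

32,463 seconds

Uncompressed byte rate = 176,400 × 2 × 6 = 2,116,800 bytes/s.
Capacity = 64 × 1,073,741,824 = 68,719,476,736 bytes.
68,719,476,736 / 2,116,800 ≈ 32463.85 s → 32,463 seconds.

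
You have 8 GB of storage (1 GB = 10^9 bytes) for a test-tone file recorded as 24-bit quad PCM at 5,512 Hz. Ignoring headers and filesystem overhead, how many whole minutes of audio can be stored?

Uncompressed byte rate = 5,512 × 3 × 4 = 66,144 bytes/s.
Capacity = 8 × 1,000,000,000 = 8,000,000,000 bytes.
8,000,000,000 / 66,144 ≈ 120948.23 s → 2,015 minutes.

2,015 minutes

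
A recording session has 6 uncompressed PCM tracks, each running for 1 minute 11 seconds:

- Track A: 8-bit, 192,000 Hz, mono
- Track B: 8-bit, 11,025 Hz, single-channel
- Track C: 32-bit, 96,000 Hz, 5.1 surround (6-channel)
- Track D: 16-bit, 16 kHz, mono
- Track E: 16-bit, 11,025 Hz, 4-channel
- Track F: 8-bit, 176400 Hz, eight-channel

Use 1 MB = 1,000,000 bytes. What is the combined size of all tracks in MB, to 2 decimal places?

1 minute 11 seconds = 71 s.
Track A: 192,000 × 71 × 1 × 1 = 13,632,000 bytes.
Track B: 11,025 × 71 × 1 × 1 = 782,775 bytes.
Track C: 96,000 × 71 × 4 × 6 = 163,584,000 bytes.
Track D: 16,000 × 71 × 2 × 1 = 2,272,000 bytes.
Track E: 11,025 × 71 × 2 × 4 = 6,262,200 bytes.
Track F: 176,400 × 71 × 1 × 8 = 100,195,200 bytes.
Total = 286,728,175 bytes = 286.73 MB.

286.73 MB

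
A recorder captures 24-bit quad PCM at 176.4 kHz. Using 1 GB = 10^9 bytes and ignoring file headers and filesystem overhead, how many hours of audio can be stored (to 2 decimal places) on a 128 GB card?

Uncompressed byte rate = 176,400 × 3 × 4 = 2,116,800 bytes/s.
Capacity = 128 × 1,000,000,000 = 128,000,000,000 bytes.
128,000,000,000 / 2,116,800 ≈ 60468.63 s → 16.80 hours.

16.80 hours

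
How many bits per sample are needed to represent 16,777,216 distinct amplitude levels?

log2(16,777,216) = 24.

24 bits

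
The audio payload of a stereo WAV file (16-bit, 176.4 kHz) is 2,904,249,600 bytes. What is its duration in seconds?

Byte rate = 176,400 × 2 × 2 = 705,600 bytes/s.
Duration = 2,904,249,600 / 705,600 = 4,116 s.

4,116 seconds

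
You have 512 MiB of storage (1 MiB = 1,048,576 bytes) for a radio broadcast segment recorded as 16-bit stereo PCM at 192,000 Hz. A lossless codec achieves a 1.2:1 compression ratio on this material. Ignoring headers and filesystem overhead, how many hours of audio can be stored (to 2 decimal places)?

Uncompressed byte rate = 192,000 × 2 × 2 = 768,000 bytes/s.
After 1.2:1 compression, effective rate ≈ 640000 bytes/s.
Capacity = 512 × 1,048,576 = 536,870,912 bytes.
536,870,912 / effective rate ≈ 838.86 s → 0.23 hours.

0.23 hours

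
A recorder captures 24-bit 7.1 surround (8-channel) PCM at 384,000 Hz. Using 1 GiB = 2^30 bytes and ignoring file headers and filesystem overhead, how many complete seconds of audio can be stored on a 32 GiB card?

3,728 seconds

Uncompressed byte rate = 384,000 × 3 × 8 = 9,216,000 bytes/s.
Capacity = 32 × 1,073,741,824 = 34,359,738,368 bytes.
34,359,738,368 / 9,216,000 ≈ 3728.27 s → 3,728 seconds.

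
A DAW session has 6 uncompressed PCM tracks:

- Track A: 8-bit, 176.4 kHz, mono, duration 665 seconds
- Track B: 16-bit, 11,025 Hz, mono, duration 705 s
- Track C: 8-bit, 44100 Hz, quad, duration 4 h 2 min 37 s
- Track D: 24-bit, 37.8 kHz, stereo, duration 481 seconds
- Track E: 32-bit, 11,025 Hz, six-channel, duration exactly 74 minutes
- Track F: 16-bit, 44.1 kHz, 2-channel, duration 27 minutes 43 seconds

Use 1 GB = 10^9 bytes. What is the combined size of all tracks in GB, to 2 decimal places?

4.28 GB

Track A: 176,400 × 665 × 1 × 1 = 117,306,000 bytes.
Track B: 11,025 × 705 × 2 × 1 = 15,545,250 bytes.
Track C: 4 h 2 min 37 s = 14,557 s; 44,100 × 14,557 × 1 × 4 = 2,567,854,800 bytes.
Track D: 37,800 × 481 × 3 × 2 = 109,090,800 bytes.
Track E: exactly 74 minutes = 4,440 s; 11,025 × 4,440 × 4 × 6 = 1,174,824,000 bytes.
Track F: 27 minutes 43 seconds = 1,663 s; 44,100 × 1,663 × 2 × 2 = 293,353,200 bytes.
Total = 4,277,974,050 bytes = 4.28 GB.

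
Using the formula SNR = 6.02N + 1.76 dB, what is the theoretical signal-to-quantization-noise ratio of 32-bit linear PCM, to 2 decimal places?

6.02 × 32 + 1.76 = 194.40 dB.

194.40 dB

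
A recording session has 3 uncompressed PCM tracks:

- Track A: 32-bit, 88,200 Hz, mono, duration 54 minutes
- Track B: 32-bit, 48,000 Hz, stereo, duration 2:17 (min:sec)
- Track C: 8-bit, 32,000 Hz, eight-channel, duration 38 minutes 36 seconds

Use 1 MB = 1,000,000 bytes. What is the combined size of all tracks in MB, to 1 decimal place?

Track A: 54 minutes = 3,240 s; 88,200 × 3,240 × 4 × 1 = 1,143,072,000 bytes.
Track B: 2:17 (min:sec) = 137 s; 48,000 × 137 × 4 × 2 = 52,608,000 bytes.
Track C: 38 minutes 36 seconds = 2,316 s; 32,000 × 2,316 × 1 × 8 = 592,896,000 bytes.
Total = 1,788,576,000 bytes = 1788.6 MB.

1788.6 MB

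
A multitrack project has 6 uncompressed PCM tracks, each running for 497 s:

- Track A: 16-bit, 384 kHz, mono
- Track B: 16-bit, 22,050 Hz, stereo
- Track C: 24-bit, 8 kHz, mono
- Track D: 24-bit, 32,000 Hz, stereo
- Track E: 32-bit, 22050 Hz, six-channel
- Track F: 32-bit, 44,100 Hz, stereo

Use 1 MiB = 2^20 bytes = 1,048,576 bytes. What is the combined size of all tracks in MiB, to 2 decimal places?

Track A: 384,000 × 497 × 2 × 1 = 381,696,000 bytes.
Track B: 22,050 × 497 × 2 × 2 = 43,835,400 bytes.
Track C: 8,000 × 497 × 3 × 1 = 11,928,000 bytes.
Track D: 32,000 × 497 × 3 × 2 = 95,424,000 bytes.
Track E: 22,050 × 497 × 4 × 6 = 263,012,400 bytes.
Track F: 44,100 × 497 × 4 × 2 = 175,341,600 bytes.
Total = 971,237,400 bytes = 926.24 MiB.

926.24 MiB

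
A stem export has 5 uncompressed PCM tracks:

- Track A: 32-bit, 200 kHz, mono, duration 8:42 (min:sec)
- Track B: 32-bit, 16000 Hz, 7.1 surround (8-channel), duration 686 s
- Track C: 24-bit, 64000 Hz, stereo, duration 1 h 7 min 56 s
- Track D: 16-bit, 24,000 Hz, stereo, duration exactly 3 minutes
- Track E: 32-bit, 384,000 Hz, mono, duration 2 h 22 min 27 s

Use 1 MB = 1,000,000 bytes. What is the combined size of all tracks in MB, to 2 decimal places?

Track A: 8:42 (min:sec) = 522 s; 200,000 × 522 × 4 × 1 = 417,600,000 bytes.
Track B: 16,000 × 686 × 4 × 8 = 351,232,000 bytes.
Track C: 1 h 7 min 56 s = 4,076 s; 64,000 × 4,076 × 3 × 2 = 1,565,184,000 bytes.
Track D: exactly 3 minutes = 180 s; 24,000 × 180 × 2 × 2 = 17,280,000 bytes.
Track E: 2 h 22 min 27 s = 8,547 s; 384,000 × 8,547 × 4 × 1 = 13,128,192,000 bytes.
Total = 15,479,488,000 bytes = 15479.49 MB.

15479.49 MB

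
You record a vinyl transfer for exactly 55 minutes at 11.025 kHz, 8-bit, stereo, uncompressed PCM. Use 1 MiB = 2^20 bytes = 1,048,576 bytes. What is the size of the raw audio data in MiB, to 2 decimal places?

69.39 MiB

Duration = exactly 55 minutes = 3,300 s.
Bytes = 11,025 samples/s × 3,300 s × 1 bytes/sample × 2 ch = 72,765,000 bytes.
72,765,000 / 1,048,576 = 69.39 MiB.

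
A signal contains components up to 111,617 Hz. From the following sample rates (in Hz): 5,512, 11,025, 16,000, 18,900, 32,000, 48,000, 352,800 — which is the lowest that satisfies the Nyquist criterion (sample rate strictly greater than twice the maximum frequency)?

Need sample rate > 2 × 111,617 = 223,234 Hz.
Lowest listed rate above 223,234 Hz is 352,800 Hz.

352,800 Hz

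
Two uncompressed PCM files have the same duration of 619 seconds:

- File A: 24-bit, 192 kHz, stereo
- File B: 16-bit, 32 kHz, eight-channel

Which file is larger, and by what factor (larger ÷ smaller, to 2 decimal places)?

File A, by a factor of 2.25

File A: 192,000 × 3 × 2 = 1,152,000 bytes/s.
File B: 32,000 × 2 × 8 = 512,000 bytes/s.
File A is larger; ratio = 713,088,000 / 316,928,000 = 2.25.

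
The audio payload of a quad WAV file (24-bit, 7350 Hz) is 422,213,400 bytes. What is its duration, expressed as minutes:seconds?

Byte rate = 7,350 × 3 × 4 = 88,200 bytes/s.
Duration = 422,213,400 / 88,200 = 4,787 s.
4,787 s = 79:47.

79:47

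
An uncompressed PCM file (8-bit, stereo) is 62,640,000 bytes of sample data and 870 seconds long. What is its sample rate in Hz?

Bytes = sample_rate × seconds × bytes_per_sample × channels.
sample_rate = 62,640,000 / (870 × 1 × 2) = 62,640,000 / 1,740 = 36,000 Hz.

36,000 Hz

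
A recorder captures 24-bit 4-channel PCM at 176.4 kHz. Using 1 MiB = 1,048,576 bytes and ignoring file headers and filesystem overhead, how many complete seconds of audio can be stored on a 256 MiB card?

126 seconds

Uncompressed byte rate = 176,400 × 3 × 4 = 2,116,800 bytes/s.
Capacity = 256 × 1,048,576 = 268,435,456 bytes.
268,435,456 / 2,116,800 ≈ 126.81 s → 126 seconds.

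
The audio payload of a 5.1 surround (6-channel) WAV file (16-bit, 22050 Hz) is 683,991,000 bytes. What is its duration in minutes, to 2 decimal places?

Byte rate = 22,050 × 2 × 6 = 264,600 bytes/s.
Duration = 683,991,000 / 264,600 = 2,585 s.
2,585 s / 60 = 43.08 minutes.

43.08 minutes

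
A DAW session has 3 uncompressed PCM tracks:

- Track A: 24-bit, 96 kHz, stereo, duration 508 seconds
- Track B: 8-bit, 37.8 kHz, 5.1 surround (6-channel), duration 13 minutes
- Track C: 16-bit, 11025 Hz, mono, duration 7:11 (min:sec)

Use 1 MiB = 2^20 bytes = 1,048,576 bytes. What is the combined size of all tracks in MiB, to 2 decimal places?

Track A: 96,000 × 508 × 3 × 2 = 292,608,000 bytes.
Track B: 13 minutes = 780 s; 37,800 × 780 × 1 × 6 = 176,904,000 bytes.
Track C: 7:11 (min:sec) = 431 s; 11,025 × 431 × 2 × 1 = 9,503,550 bytes.
Total = 479,015,550 bytes = 456.82 MiB.

456.82 MiB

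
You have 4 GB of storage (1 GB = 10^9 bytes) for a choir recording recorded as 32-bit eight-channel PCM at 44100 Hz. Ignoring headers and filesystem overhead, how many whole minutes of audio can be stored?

Uncompressed byte rate = 44,100 × 4 × 8 = 1,411,200 bytes/s.
Capacity = 4 × 1,000,000,000 = 4,000,000,000 bytes.
4,000,000,000 / 1,411,200 ≈ 2834.47 s → 47 minutes.

47 minutes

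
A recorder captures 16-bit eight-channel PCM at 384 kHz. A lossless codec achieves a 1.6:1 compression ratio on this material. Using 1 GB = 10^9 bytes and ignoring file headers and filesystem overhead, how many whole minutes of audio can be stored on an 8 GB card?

Uncompressed byte rate = 384,000 × 2 × 8 = 6,144,000 bytes/s.
After 1.6:1 compression, effective rate ≈ 3840000 bytes/s.
Capacity = 8 × 1,000,000,000 = 8,000,000,000 bytes.
8,000,000,000 / effective rate ≈ 2083.33 s → 34 minutes.

34 minutes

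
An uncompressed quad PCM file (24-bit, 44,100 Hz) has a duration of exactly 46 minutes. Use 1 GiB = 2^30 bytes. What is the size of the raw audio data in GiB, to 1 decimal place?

1.4 GiB

Duration = exactly 46 minutes = 2,760 s.
Bytes = 44,100 samples/s × 2,760 s × 3 bytes/sample × 4 ch = 1,460,592,000 bytes.
1,460,592,000 / 1,073,741,824 = 1.4 GiB.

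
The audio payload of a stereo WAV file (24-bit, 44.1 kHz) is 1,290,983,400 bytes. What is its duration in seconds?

Byte rate = 44,100 × 3 × 2 = 264,600 bytes/s.
Duration = 1,290,983,400 / 264,600 = 4,879 s.

4,879 seconds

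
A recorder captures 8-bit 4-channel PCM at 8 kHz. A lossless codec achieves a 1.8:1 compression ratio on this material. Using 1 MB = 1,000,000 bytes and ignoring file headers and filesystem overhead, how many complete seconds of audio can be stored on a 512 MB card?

28,800 seconds

Uncompressed byte rate = 8,000 × 1 × 4 = 32,000 bytes/s.
After 1.8:1 compression, effective rate ≈ 17777.78 bytes/s.
Capacity = 512 × 1,000,000 = 512,000,000 bytes.
512,000,000 / effective rate ≈ 28800 s → 28,800 seconds.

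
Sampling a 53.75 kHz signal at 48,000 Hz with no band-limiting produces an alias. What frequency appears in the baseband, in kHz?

5.75 kHz

Nyquist = 48,000/2 = 24,000 Hz; 53,750 Hz exceeds it.
Alias = |53,750 − 1×48,000| = |53,750 − 48,000| = 5,750 Hz = 5.75 kHz.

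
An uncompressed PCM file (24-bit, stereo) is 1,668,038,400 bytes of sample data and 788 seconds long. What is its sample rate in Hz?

352,800 Hz

Bytes = sample_rate × seconds × bytes_per_sample × channels.
sample_rate = 1,668,038,400 / (788 × 3 × 2) = 1,668,038,400 / 4,728 = 352,800 Hz.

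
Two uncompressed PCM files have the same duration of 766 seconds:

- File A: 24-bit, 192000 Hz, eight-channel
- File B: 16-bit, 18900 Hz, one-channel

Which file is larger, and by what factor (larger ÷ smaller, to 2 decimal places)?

File A: 192,000 × 3 × 8 = 4,608,000 bytes/s.
File B: 18,900 × 2 × 1 = 37,800 bytes/s.
File A is larger; ratio = 3,529,728,000 / 28,954,800 = 121.90.

File A, by a factor of 121.90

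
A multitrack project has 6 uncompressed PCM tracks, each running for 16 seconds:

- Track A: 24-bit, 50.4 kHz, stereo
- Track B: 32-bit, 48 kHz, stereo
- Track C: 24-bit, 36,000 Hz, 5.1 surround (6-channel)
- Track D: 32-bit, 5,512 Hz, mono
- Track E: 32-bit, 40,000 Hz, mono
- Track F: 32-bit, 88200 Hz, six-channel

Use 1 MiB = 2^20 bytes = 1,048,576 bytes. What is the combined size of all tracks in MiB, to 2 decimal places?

Track A: 50,400 × 16 × 3 × 2 = 4,838,400 bytes.
Track B: 48,000 × 16 × 4 × 2 = 6,144,000 bytes.
Track C: 36,000 × 16 × 3 × 6 = 10,368,000 bytes.
Track D: 5,512 × 16 × 4 × 1 = 352,768 bytes.
Track E: 40,000 × 16 × 4 × 1 = 2,560,000 bytes.
Track F: 88,200 × 16 × 4 × 6 = 33,868,800 bytes.
Total = 58,131,968 bytes = 55.44 MiB.

55.44 MiB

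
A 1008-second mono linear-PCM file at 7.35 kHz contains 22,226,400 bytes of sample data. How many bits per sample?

24 bits

Bytes per sample = 22,226,400 / (7,350 × 1,008 × 1) = 22,226,400 / 7,408,800 = 3.
Bit depth = 3 × 8 = 24 bits.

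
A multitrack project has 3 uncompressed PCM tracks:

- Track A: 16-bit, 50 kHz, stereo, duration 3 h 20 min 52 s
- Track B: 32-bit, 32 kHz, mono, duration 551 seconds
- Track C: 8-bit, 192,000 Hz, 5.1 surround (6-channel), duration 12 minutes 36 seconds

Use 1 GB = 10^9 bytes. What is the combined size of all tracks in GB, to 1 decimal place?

3.4 GB

Track A: 3 h 20 min 52 s = 12,052 s; 50,000 × 12,052 × 2 × 2 = 2,410,400,000 bytes.
Track B: 32,000 × 551 × 4 × 1 = 70,528,000 bytes.
Track C: 12 minutes 36 seconds = 756 s; 192,000 × 756 × 1 × 6 = 870,912,000 bytes.
Total = 3,351,840,000 bytes = 3.4 GB.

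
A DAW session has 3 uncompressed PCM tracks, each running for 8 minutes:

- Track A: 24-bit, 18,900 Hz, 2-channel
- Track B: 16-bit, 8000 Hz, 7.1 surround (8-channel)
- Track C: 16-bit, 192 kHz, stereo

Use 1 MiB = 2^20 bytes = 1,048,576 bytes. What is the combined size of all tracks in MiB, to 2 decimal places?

462.07 MiB

8 minutes = 480 s.
Track A: 18,900 × 480 × 3 × 2 = 54,432,000 bytes.
Track B: 8,000 × 480 × 2 × 8 = 61,440,000 bytes.
Track C: 192,000 × 480 × 2 × 2 = 368,640,000 bytes.
Total = 484,512,000 bytes = 462.07 MiB.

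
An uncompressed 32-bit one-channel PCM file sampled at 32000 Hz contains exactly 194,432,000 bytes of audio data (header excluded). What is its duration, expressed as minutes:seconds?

Byte rate = 32,000 × 4 × 1 = 128,000 bytes/s.
Duration = 194,432,000 / 128,000 = 1,519 s.
1,519 s = 25:19.

25:19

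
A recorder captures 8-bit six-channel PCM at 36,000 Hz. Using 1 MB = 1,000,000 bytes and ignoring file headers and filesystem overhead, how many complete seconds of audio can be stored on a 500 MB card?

2,314 seconds

Uncompressed byte rate = 36,000 × 1 × 6 = 216,000 bytes/s.
Capacity = 500 × 1,000,000 = 500,000,000 bytes.
500,000,000 / 216,000 ≈ 2314.81 s → 2,314 seconds.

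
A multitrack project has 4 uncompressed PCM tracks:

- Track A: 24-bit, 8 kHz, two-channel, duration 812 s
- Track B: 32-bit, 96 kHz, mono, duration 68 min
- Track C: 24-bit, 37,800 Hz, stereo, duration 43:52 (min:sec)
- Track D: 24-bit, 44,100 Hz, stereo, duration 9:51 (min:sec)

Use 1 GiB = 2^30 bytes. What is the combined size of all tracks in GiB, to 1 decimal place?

Track A: 8,000 × 812 × 3 × 2 = 38,976,000 bytes.
Track B: 68 min = 4,080 s; 96,000 × 4,080 × 4 × 1 = 1,566,720,000 bytes.
Track C: 43:52 (min:sec) = 2,632 s; 37,800 × 2,632 × 3 × 2 = 596,937,600 bytes.
Track D: 9:51 (min:sec) = 591 s; 44,100 × 591 × 3 × 2 = 156,378,600 bytes.
Total = 2,359,012,200 bytes = 2.2 GiB.

2.2 GiB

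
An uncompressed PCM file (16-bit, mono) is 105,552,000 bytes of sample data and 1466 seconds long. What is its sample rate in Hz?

36,000 Hz

Bytes = sample_rate × seconds × bytes_per_sample × channels.
sample_rate = 105,552,000 / (1,466 × 2 × 1) = 105,552,000 / 2,932 = 36,000 Hz.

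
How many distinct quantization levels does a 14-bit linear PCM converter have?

16,384 levels

2^14 = 16,384.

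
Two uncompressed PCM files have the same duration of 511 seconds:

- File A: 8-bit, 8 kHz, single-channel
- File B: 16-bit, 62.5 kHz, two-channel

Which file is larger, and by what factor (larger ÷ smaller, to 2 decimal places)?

File B, by a factor of 31.25

File A: 8,000 × 1 × 1 = 8,000 bytes/s.
File B: 62,500 × 2 × 2 = 250,000 bytes/s.
File B is larger; ratio = 127,750,000 / 4,088,000 = 31.25.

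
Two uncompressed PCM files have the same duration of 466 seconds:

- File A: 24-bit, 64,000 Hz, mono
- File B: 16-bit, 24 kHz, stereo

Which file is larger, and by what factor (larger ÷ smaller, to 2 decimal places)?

File A: 64,000 × 3 × 1 = 192,000 bytes/s.
File B: 24,000 × 2 × 2 = 96,000 bytes/s.
File A is larger; ratio = 89,472,000 / 44,736,000 = 2.00.

File A, by a factor of 2.00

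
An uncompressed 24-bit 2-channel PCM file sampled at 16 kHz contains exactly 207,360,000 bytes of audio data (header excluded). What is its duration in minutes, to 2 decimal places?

Byte rate = 16,000 × 3 × 2 = 96,000 bytes/s.
Duration = 207,360,000 / 96,000 = 2,160 s.
2,160 s / 60 = 36.00 minutes.

36.00 minutes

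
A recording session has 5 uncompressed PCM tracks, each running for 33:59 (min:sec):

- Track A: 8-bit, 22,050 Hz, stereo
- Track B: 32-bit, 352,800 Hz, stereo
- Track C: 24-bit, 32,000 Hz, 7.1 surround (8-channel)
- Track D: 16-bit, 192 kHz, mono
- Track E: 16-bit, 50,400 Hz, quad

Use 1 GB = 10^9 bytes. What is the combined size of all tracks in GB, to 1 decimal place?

33:59 (min:sec) = 2,039 s.
Track A: 22,050 × 2,039 × 1 × 2 = 89,919,900 bytes.
Track B: 352,800 × 2,039 × 4 × 2 = 5,754,873,600 bytes.
Track C: 32,000 × 2,039 × 3 × 8 = 1,565,952,000 bytes.
Track D: 192,000 × 2,039 × 2 × 1 = 782,976,000 bytes.
Track E: 50,400 × 2,039 × 2 × 4 = 822,124,800 bytes.
Total = 9,015,846,300 bytes = 9.0 GB.

9.0 GB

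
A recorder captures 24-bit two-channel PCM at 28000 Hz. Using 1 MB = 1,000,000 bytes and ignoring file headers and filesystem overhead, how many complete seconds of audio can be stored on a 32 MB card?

Uncompressed byte rate = 28,000 × 3 × 2 = 168,000 bytes/s.
Capacity = 32 × 1,000,000 = 32,000,000 bytes.
32,000,000 / 168,000 ≈ 190.48 s → 190 seconds.

190 seconds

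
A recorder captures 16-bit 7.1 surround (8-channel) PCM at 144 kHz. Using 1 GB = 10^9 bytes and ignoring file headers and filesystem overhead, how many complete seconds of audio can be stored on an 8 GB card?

Uncompressed byte rate = 144,000 × 2 × 8 = 2,304,000 bytes/s.
Capacity = 8 × 1,000,000,000 = 8,000,000,000 bytes.
8,000,000,000 / 2,304,000 ≈ 3472.22 s → 3,472 seconds.

3,472 seconds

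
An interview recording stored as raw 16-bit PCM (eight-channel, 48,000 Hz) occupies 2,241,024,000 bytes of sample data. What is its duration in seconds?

2,918 seconds

Byte rate = 48,000 × 2 × 8 = 768,000 bytes/s.
Duration = 2,241,024,000 / 768,000 = 2,918 s.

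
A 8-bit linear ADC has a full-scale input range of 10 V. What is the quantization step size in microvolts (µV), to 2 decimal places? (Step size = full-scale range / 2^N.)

10 V / 2^8 = 10 / 256 V = 39062.50 µV.

39062.50 µV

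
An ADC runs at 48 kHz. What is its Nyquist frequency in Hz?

24,000 Hz

Nyquist frequency = sample rate / 2 = 48,000 / 2 = 24,000 Hz.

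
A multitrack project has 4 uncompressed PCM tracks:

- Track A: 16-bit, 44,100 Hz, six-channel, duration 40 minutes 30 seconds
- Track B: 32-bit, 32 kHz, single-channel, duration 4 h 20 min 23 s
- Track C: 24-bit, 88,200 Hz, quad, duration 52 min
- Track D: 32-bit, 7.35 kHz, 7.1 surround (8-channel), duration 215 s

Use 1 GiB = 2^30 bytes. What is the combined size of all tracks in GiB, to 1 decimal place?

Track A: 40 minutes 30 seconds = 2,430 s; 44,100 × 2,430 × 2 × 6 = 1,285,956,000 bytes.
Track B: 4 h 20 min 23 s = 15,623 s; 32,000 × 15,623 × 4 × 1 = 1,999,744,000 bytes.
Track C: 52 min = 3,120 s; 88,200 × 3,120 × 3 × 4 = 3,302,208,000 bytes.
Track D: 7,350 × 215 × 4 × 8 = 50,568,000 bytes.
Total = 6,638,476,000 bytes = 6.2 GiB.

6.2 GiB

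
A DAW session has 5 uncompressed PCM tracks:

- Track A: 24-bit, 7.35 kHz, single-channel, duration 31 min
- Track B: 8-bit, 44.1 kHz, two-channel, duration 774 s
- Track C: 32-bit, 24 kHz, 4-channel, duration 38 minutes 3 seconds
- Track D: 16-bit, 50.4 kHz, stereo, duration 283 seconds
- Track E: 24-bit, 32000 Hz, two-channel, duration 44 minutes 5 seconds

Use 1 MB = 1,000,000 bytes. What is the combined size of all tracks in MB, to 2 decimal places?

Track A: 31 min = 1,860 s; 7,350 × 1,860 × 3 × 1 = 41,013,000 bytes.
Track B: 44,100 × 774 × 1 × 2 = 68,266,800 bytes.
Track C: 38 minutes 3 seconds = 2,283 s; 24,000 × 2,283 × 4 × 4 = 876,672,000 bytes.
Track D: 50,400 × 283 × 2 × 2 = 57,052,800 bytes.
Track E: 44 minutes 5 seconds = 2,645 s; 32,000 × 2,645 × 3 × 2 = 507,840,000 bytes.
Total = 1,550,844,600 bytes = 1550.84 MB.

1550.84 MB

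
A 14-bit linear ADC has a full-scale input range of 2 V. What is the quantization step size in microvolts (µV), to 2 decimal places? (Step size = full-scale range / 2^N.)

122.07 µV

2 V / 2^14 = 2 / 16,384 V = 122.07 µV.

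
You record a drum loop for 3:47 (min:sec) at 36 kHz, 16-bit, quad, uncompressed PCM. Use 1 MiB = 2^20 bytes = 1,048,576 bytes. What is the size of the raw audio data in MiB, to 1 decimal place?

Duration = 3:47 (min:sec) = 227 s.
Bytes = 36,000 samples/s × 227 s × 2 bytes/sample × 4 ch = 65,376,000 bytes.
65,376,000 / 1,048,576 = 62.3 MiB.

62.3 MiB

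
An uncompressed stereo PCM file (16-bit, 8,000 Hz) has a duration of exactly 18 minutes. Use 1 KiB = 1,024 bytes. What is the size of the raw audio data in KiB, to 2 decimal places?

Duration = exactly 18 minutes = 1,080 s.
Bytes = 8,000 samples/s × 1,080 s × 2 bytes/sample × 2 ch = 34,560,000 bytes.
34,560,000 / 1,024 = 33750.00 KiB.

33750.00 KiB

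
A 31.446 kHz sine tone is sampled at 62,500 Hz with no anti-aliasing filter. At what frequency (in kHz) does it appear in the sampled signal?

Nyquist = 62,500/2 = 31,250 Hz; 31,446 Hz exceeds it.
Alias = |31,446 − 1×62,500| = |31,446 − 62,500| = 31,054 Hz = 31.054 kHz.

31.054 kHz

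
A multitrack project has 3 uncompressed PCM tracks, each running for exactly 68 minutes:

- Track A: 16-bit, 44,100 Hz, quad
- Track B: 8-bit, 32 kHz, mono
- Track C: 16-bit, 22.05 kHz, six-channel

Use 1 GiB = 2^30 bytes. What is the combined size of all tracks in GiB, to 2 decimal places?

2.47 GiB

exactly 68 minutes = 4,080 s.
Track A: 44,100 × 4,080 × 2 × 4 = 1,439,424,000 bytes.
Track B: 32,000 × 4,080 × 1 × 1 = 130,560,000 bytes.
Track C: 22,050 × 4,080 × 2 × 6 = 1,079,568,000 bytes.
Total = 2,649,552,000 bytes = 2.47 GiB.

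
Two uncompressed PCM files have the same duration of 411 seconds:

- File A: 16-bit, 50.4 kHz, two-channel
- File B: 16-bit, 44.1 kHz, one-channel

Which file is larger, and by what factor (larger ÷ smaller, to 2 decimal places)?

File A, by a factor of 2.29

File A: 50,400 × 2 × 2 = 201,600 bytes/s.
File B: 44,100 × 2 × 1 = 88,200 bytes/s.
File A is larger; ratio = 82,857,600 / 36,250,200 = 2.29.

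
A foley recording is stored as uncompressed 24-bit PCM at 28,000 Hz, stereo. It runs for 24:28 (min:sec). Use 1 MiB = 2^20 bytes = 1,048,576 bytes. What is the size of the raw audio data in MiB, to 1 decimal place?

Duration = 24:28 (min:sec) = 1,468 s.
Bytes = 28,000 samples/s × 1,468 s × 3 bytes/sample × 2 ch = 246,624,000 bytes.
246,624,000 / 1,048,576 = 235.2 MiB.

235.2 MiB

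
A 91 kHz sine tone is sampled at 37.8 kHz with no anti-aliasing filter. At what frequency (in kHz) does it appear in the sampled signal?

Nyquist = 37,800/2 = 18,900 Hz; 91,000 Hz exceeds it.
Alias = |91,000 − 2×37,800| = |91,000 − 75,600| = 15,400 Hz = 15.4 kHz.

15.4 kHz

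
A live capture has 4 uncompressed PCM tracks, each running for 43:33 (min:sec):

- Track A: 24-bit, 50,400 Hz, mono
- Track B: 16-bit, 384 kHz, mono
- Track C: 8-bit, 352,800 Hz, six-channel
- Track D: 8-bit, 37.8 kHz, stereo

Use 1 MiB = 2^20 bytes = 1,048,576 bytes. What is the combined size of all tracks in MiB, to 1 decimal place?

7754.0 MiB

43:33 (min:sec) = 2,613 s.
Track A: 50,400 × 2,613 × 3 × 1 = 395,085,600 bytes.
Track B: 384,000 × 2,613 × 2 × 1 = 2,006,784,000 bytes.
Track C: 352,800 × 2,613 × 1 × 6 = 5,531,198,400 bytes.
Track D: 37,800 × 2,613 × 1 × 2 = 197,542,800 bytes.
Total = 8,130,610,800 bytes = 7754.0 MiB.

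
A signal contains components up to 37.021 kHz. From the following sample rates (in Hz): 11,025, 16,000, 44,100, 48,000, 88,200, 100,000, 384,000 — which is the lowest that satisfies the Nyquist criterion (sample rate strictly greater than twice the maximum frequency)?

88,200 Hz

Need sample rate > 2 × 37,021 = 74,042 Hz.
Lowest listed rate above 74,042 Hz is 88,200 Hz.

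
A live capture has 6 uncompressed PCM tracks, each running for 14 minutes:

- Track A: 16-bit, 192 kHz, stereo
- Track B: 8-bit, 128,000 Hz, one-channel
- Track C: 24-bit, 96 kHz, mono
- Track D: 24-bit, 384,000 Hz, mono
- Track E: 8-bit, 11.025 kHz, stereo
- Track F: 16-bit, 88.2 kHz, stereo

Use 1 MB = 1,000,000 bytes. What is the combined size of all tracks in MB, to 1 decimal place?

2277.1 MB

14 minutes = 840 s.
Track A: 192,000 × 840 × 2 × 2 = 645,120,000 bytes.
Track B: 128,000 × 840 × 1 × 1 = 107,520,000 bytes.
Track C: 96,000 × 840 × 3 × 1 = 241,920,000 bytes.
Track D: 384,000 × 840 × 3 × 1 = 967,680,000 bytes.
Track E: 11,025 × 840 × 1 × 2 = 18,522,000 bytes.
Track F: 88,200 × 840 × 2 × 2 = 296,352,000 bytes.
Total = 2,277,114,000 bytes = 2277.1 MB.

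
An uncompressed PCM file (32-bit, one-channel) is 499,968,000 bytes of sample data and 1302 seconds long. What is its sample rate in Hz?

96,000 Hz

Bytes = sample_rate × seconds × bytes_per_sample × channels.
sample_rate = 499,968,000 / (1,302 × 4 × 1) = 499,968,000 / 5,208 = 96,000 Hz.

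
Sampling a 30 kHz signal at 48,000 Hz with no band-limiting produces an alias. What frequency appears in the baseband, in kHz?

18 kHz

Nyquist = 48,000/2 = 24,000 Hz; 30,000 Hz exceeds it.
Alias = |30,000 − 1×48,000| = |30,000 − 48,000| = 18,000 Hz = 18 kHz.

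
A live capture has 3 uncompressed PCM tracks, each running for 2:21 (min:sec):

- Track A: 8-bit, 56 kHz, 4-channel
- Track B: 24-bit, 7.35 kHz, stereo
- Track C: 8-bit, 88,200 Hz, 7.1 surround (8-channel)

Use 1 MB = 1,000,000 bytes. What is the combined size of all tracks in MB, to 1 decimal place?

137.3 MB

2:21 (min:sec) = 141 s.
Track A: 56,000 × 141 × 1 × 4 = 31,584,000 bytes.
Track B: 7,350 × 141 × 3 × 2 = 6,218,100 bytes.
Track C: 88,200 × 141 × 1 × 8 = 99,489,600 bytes.
Total = 137,291,700 bytes = 137.3 MB.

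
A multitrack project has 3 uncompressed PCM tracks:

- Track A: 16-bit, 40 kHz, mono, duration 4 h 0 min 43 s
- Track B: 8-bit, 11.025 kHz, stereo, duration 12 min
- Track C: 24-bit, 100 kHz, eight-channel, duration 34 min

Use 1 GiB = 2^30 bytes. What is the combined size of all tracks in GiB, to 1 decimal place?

Track A: 4 h 0 min 43 s = 14,443 s; 40,000 × 14,443 × 2 × 1 = 1,155,440,000 bytes.
Track B: 12 min = 720 s; 11,025 × 720 × 1 × 2 = 15,876,000 bytes.
Track C: 34 min = 2,040 s; 100,000 × 2,040 × 3 × 8 = 4,896,000,000 bytes.
Total = 6,067,316,000 bytes = 5.7 GiB.

5.7 GiB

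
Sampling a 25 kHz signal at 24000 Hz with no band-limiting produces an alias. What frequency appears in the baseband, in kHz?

Nyquist = 24,000/2 = 12,000 Hz; 25,000 Hz exceeds it.
Alias = |25,000 − 1×24,000| = |25,000 − 24,000| = 1,000 Hz = 1 kHz.

1 kHz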